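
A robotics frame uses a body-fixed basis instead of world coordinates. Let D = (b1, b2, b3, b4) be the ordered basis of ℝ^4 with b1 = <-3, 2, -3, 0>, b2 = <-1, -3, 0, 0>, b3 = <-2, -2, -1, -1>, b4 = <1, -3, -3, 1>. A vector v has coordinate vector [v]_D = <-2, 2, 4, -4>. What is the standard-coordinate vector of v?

<-8, -6, 14, -8>

The coordinates say v = -2b1 + 2b2 + 4b3 - 4b4; adding the scaled basis vectors gives <-8, -6, 14, -8>.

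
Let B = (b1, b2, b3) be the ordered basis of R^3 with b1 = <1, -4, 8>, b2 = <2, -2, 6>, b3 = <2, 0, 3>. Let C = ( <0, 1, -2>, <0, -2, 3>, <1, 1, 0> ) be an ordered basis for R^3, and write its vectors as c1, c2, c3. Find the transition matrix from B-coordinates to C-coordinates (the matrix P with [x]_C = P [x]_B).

Column j of P is [bj]_C, since P maps B-coordinates to C-coordinates.
Expressing b1 in C: b1 = -c1 + 2c2 + c3, so column 1 of P is <-1, 2, 1>.
Doing the same for each bj gives P = [[-1, 0, 0], [2, 2, 1], [1, 2, 2]].

[[-1, 0, 0], [2, 2, 1], [1, 2, 2]]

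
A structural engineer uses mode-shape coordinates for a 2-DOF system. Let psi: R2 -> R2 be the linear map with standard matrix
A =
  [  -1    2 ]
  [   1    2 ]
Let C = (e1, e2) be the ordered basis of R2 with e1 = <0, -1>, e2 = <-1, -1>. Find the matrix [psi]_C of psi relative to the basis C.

The j-th column of [psi]_C is [psi(ej)]_C.
psi(e1) = A e1 = <-2, -2> = 0·e1 + 2e2, so column 1 is <0, 2>.
Repeating for e2 and assembling the columns gives [[0, 2], [2, 1]].

[[0, 2], [2, 1]]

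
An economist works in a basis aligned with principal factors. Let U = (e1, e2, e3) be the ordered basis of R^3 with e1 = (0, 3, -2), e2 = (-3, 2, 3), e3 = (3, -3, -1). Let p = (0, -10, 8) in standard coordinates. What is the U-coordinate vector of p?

[p]_U is the unique c with M c = p, where M has columns e1, ..., e3.
Row-reducing the augmented matrix [M | p] gives c = (-3, 1, 1).
Check: -3e1 + e2 + e3 = (0, -10, 8).

(-3, 1, 1)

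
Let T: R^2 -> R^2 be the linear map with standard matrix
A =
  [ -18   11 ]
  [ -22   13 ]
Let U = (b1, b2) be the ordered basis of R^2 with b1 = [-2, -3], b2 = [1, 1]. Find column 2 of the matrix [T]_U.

[2, -3]

Compute T(b2) = A b2 = [-7, -9] in standard coordinates.
Then write this in U-coordinates: solve for y in y_1 b1 + y_2 b2 = [-7, -9].
This gives y = [2, -3], which is column 2 of [T]_U.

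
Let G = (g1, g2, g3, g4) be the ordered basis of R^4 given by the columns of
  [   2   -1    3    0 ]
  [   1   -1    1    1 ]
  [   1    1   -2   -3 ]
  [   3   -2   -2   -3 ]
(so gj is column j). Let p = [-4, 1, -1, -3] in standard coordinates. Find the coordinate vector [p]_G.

[2, 2, -2, 3]

Write p = c_1 g1 + ... + c_4 g4 and solve for the c_i.
Gaussian elimination on [M | p] yields c = (2, 2, -2, 3).
Check: 2g1 + 2g2 - 2g3 + 3g4 = [-4, 1, -1, -3].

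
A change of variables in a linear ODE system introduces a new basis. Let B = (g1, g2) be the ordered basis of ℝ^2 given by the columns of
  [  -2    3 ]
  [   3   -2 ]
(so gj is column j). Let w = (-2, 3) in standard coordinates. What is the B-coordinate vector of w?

We seek scalars with c_1 g1 + c_2 g2 = w; equivalently solve M c = w where the columns of M are g1, g2.
System: -2c_1 + 3c_2 = -2, 3c_1 - 2c_2 = 3; solving gives c_1 = 1, c_2 = 0.
Check: g1 + 0·g2 = (-2, 3).

(1, 0)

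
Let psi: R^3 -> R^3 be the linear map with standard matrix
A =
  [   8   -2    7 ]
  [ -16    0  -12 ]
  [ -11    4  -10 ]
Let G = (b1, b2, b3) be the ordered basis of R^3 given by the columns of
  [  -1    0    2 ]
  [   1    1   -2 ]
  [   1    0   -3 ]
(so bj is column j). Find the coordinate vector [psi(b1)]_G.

[-1, 1, -2]

Column 1 of [psi]_G is the G-coordinate vector of psi(b1).
In standard coordinates psi(b1) = A b1 = [-3, 4, 5].
Converting to G: [-3, 4, 5] = -b1 + b2 - 2b3, so the coordinate vector is [-1, 1, -2].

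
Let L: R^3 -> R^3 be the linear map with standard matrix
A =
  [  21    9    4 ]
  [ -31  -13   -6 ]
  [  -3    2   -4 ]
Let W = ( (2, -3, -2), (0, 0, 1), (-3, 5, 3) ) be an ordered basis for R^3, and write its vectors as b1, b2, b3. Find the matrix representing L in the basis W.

With P the matrix whose columns are b1, ..., b3, [L]_W = P^(-1) A P.
Column by column: L(b1) = A b1 = (7, -11, -4); its W-coordinates (2, 3, -1) give column 1.
Continuing for each basis vector yields [L]_W = [[2, 2, 0], [3, 0, 1], [-1, 0, 2]].

[[2, 2, 0], [3, 0, 1], [-1, 0, 2]]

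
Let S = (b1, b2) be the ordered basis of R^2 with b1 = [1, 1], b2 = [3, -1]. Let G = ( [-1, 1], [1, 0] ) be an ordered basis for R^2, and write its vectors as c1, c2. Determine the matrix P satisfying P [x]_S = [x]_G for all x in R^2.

[[1, -1], [2, 2]]

Take x = bj: its S-coordinates are the j-th standard unit vector, so P e_j — column j of P — equals [bj]_G.
b1 = c1 + 2c2, giving column 1 = [1, 2]; repeating for each j gives P = [[1, -1], [2, 2]].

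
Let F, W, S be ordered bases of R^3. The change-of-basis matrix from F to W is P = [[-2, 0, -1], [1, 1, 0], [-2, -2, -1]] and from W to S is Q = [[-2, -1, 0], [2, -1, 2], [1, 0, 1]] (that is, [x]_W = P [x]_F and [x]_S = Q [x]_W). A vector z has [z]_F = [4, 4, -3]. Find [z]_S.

First [z]_W = P [z]_F = [-5, 8, -13].
Then [z]_S = Q [z]_W = [2, -44, -18].

[2, -44, -18]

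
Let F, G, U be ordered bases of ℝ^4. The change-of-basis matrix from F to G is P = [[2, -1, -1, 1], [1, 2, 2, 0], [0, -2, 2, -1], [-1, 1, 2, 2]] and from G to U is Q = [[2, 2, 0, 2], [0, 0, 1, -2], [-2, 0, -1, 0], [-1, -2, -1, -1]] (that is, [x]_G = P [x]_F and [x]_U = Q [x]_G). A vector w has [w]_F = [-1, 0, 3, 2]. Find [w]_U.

[26, -18, 2, -22]

First [w]_G = P [w]_F = [-3, 5, 4, 11].
Then [w]_U = Q [w]_G = [26, -18, 2, -22].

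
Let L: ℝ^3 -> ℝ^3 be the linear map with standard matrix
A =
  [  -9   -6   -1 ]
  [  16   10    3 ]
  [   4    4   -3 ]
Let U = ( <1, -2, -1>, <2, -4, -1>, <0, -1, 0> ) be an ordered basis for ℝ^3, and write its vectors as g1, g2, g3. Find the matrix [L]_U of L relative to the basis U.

With P the matrix whose columns are g1, ..., g3, [L]_U = P^(-1) A P.
Column by column: L(g1) = A g1 = <4, -7, -1>; its U-coordinates <-2, 3, -1> give column 1.
Continuing for each basis vector yields [L]_U = [[-2, 3, 2], [3, 2, 2], [-1, -3, -2]].

[[-2, 3, 2], [3, 2, 2], [-1, -3, -2]]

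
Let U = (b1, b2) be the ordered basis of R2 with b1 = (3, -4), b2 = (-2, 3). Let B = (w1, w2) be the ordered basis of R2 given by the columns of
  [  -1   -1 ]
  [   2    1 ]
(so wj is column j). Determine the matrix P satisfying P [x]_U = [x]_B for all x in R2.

[[-1, 1], [-2, 1]]

Let M have columns bj and N have columns wj. Then for every x, N [x]_B = x = M [x]_U, so P = N^(-1) M.
Since det N = 1, N^(-1) has integer entries; multiplying gives P = [[-1, 1], [-2, 1]].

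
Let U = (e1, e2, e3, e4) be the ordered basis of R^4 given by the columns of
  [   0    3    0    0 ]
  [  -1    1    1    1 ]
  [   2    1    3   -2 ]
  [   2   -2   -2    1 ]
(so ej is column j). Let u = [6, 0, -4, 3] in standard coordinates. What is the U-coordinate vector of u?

[u]_U is the unique c with M c = u, where M has columns e1, ..., e4.
Gaussian elimination on [M | u] yields c = (1, 2, -2, 1).
Check: e1 + 2e2 - 2e3 + e4 = [6, 0, -4, 3].

[1, 2, -2, 1]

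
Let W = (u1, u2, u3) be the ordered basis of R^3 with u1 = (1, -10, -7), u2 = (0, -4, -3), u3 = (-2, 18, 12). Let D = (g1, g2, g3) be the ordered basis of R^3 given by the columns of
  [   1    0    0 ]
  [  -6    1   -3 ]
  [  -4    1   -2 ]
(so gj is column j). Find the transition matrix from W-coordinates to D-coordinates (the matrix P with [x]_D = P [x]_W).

Take x = uj: its W-coordinates are the j-th standard unit vector, so P e_j — column j of P — equals [uj]_D.
u1 = g1 - g2 + g3, giving column 1 = (1, -1, 1); repeating for each j gives P = [[1, 0, -2], [-1, -1, 0], [1, 1, -2]].

[[1, 0, -2], [-1, -1, 0], [1, 1, -2]]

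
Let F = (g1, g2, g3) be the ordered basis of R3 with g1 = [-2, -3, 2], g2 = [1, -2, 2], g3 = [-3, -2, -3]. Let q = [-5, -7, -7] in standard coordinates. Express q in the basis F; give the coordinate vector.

[q]_F is the unique c with M c = q, where M has columns g1, ..., g3.
Row-reducing the augmented matrix [M | q] gives c = (-1, 2, 3).
Check: -g1 + 2g2 + 3g3 = [-5, -7, -7].

[-1, 2, 3]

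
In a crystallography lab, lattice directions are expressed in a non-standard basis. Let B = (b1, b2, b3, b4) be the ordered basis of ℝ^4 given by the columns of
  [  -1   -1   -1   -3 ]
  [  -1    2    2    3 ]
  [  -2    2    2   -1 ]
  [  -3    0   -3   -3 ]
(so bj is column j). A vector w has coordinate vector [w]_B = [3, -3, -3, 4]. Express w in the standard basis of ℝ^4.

[-9, -3, -22, -12]

w = M [w]_B, where M has columns b1, ..., b4.
Carrying out the matrix-vector product, w = [-9, -3, -22, -12].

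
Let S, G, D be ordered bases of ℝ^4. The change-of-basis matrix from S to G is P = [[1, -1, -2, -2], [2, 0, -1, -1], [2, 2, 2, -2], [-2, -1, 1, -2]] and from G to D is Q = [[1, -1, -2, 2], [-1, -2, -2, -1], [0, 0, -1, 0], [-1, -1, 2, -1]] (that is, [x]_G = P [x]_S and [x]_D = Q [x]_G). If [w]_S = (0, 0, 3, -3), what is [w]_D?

(-6, -33, -12, 15)

First [w]_G = P [w]_S = (0, 0, 12, 9).
Then [w]_D = Q [w]_G = (-6, -33, -12, 15).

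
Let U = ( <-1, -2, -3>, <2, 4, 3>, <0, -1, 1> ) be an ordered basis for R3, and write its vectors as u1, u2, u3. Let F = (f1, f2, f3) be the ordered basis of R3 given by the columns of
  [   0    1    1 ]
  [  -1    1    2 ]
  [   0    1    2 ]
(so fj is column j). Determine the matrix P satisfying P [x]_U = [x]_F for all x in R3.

Take x = uj: its U-coordinates are the j-th standard unit vector, so P e_j — column j of P — equals [uj]_F.
u1 = -f1 + f2 - 2f3, giving column 1 = <-1, 1, -2>; repeating for each j gives P = [[-1, -1, 2], [1, 1, -1], [-2, 1, 1]].

[[-1, -1, 2], [1, 1, -1], [-2, 1, 1]]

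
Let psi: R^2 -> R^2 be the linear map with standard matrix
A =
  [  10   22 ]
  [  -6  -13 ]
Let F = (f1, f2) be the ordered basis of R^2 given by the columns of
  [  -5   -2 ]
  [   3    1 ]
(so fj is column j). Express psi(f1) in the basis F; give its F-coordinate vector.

(-2, -3)

Compute psi(f1) = A f1 = (16, -9) in standard coordinates.
Then write this in F-coordinates: solve for y in y_1 f1 + y_2 f2 = (16, -9).
This gives y = (-2, -3), which is column 1 of [psi]_F.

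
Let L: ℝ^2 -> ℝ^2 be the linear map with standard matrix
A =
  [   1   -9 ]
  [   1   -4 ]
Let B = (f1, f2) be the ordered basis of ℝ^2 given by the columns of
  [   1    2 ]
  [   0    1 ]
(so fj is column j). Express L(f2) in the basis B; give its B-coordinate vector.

Column 2 of [L]_B is the B-coordinate vector of L(f2).
In standard coordinates L(f2) = A f2 = [-7, -2].
Converting to B: [-7, -2] = -3f1 - 2f2, so the coordinate vector is [-3, -2].

[-3, -2]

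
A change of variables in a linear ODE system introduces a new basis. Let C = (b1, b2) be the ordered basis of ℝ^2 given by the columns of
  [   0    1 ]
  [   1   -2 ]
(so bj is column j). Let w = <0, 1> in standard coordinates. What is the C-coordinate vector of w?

<1, 0>

Write w = c_1 b1 + c_2 b2 and solve for the c_i.
System: 0c_1 + c_2 = 0, c_1 - 2c_2 = 1; solving gives c_1 = 1, c_2 = 0.
Check: b1 + 0·b2 = <0, 1>.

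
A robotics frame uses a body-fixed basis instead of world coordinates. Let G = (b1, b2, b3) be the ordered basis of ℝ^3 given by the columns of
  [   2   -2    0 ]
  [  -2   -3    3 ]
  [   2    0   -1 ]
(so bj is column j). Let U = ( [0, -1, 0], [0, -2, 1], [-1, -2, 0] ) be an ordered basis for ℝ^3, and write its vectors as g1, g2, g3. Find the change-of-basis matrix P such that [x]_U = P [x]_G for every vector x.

[[2, -1, -1], [2, 0, -1], [-2, 2, 0]]

Let M have columns bj and N have columns gj. Then for every x, N [x]_U = x = M [x]_G, so P = N^(-1) M.
Since det N = 1, N^(-1) has integer entries; multiplying gives P = [[2, -1, -1], [2, 0, -1], [-2, 2, 0]].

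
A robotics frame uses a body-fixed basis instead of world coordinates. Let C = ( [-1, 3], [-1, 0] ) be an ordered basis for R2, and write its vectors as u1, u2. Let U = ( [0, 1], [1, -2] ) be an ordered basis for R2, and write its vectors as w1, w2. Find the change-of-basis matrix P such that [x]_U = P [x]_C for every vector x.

Take x = uj: its C-coordinates are the j-th standard unit vector, so P e_j — column j of P — equals [uj]_U.
u1 = w1 - w2, giving column 1 = [1, -1]; repeating for each j gives P = [[1, -2], [-1, -1]].

[[1, -2], [-1, -1]]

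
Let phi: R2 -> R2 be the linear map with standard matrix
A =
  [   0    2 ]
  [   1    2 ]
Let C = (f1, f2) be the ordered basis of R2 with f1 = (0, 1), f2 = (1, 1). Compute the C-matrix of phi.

With P the matrix whose columns are f1, f2, [phi]_C = P^(-1) A P.
Column by column: phi(f1) = A f1 = (2, 2); its C-coordinates (0, 2) give column 1.
Continuing for each basis vector yields [phi]_C = [[0, 1], [2, 2]].

[[0, 1], [2, 2]]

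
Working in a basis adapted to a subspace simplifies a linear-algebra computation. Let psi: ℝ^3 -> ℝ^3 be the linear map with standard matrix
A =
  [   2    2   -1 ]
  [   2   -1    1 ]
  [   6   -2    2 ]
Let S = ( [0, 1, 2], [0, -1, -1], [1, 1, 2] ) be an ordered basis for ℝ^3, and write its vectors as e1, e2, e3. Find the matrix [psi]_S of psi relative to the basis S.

With P the matrix whose columns are e1, ..., e3, [psi]_S = P^(-1) A P.
Column by column: psi(e1) = A e1 = [0, 1, 2]; its S-coordinates [1, 0, 0] give column 1.
Continuing for each basis vector yields [psi]_S = [[1, 1, 3], [0, 0, 2], [0, -1, 2]].

[[1, 1, 3], [0, 0, 2], [0, -1, 2]]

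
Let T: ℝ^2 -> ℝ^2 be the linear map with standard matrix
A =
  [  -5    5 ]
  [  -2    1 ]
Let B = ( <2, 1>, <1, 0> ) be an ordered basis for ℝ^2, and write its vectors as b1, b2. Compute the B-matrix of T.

With P the matrix whose columns are b1, b2, [T]_B = P^(-1) A P.
Column by column: T(b1) = A b1 = <-5, -3>; its B-coordinates <-3, 1> give column 1.
Continuing for each basis vector yields [T]_B = [[-3, -2], [1, -1]].

[[-3, -2], [1, -1]]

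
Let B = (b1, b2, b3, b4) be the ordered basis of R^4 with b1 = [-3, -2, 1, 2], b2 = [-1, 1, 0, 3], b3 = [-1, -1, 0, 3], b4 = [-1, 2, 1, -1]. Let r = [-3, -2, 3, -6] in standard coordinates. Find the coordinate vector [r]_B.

[1, -3, 1, 2]

We seek scalars with c_1 b1 + ... + c_4 b4 = r; equivalently solve M c = r where the columns of M are b1, ..., b4.
Solving this 4x4 system gives c = (1, -3, 1, 2).
Check: b1 - 3b2 + b3 + 2b4 = [-3, -2, 3, -6].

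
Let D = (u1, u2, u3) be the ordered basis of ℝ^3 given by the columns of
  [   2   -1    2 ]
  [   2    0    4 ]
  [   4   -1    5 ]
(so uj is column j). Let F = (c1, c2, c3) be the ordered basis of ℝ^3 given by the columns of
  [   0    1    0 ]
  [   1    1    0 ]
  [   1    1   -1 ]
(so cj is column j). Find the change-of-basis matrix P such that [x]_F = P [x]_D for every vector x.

Column j of P is [uj]_F, since P maps D-coordinates to F-coordinates.
Expressing u1 in F: u1 = 0·c1 + 2c2 - 2c3, so column 1 of P is <0, 2, -2>.
Doing the same for each uj gives P = [[0, 1, 2], [2, -1, 2], [-2, 1, -1]].

[[0, 1, 2], [2, -1, 2], [-2, 1, -1]]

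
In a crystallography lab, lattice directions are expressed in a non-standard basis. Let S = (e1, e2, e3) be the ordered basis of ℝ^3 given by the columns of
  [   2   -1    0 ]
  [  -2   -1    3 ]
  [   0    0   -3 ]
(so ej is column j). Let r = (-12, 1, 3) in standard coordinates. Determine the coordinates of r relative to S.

[r]_S is the unique c with M c = r, where M has columns e1, ..., e3.
Row-reducing the augmented matrix [M | r] gives c = (-4, 4, -1).
Check: -4e1 + 4e2 - e3 = (-12, 1, 3).

(-4, 4, -1)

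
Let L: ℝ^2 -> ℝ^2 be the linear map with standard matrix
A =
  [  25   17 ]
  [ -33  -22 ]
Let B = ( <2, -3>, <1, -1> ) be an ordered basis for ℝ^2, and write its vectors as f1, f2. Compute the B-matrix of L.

With P the matrix whose columns are f1, f2, [L]_B = P^(-1) A P.
Column by column: L(f1) = A f1 = <-1, 0>; its B-coordinates <1, -3> give column 1.
Continuing for each basis vector yields [L]_B = [[1, 3], [-3, 2]].

[[1, 3], [-3, 2]]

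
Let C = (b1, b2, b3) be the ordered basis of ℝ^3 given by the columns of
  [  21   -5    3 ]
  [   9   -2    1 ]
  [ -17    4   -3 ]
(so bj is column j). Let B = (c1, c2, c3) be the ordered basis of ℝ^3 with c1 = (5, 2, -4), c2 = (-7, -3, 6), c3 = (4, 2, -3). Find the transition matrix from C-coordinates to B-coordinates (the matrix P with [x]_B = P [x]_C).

Column j of P is [bj]_B, since P maps C-coordinates to B-coordinates.
Expressing b1 in B: b1 = 2c1 - c2 + c3, so column 1 of P is (2, -1, 1).
Doing the same for each bj gives P = [[2, -1, 0], [-1, 0, -1], [1, 0, -1]].

[[2, -1, 0], [-1, 0, -1], [1, 0, -1]]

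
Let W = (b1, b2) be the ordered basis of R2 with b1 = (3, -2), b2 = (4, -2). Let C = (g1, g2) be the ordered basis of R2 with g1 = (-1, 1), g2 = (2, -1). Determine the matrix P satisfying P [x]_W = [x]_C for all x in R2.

Column j of P is [bj]_C, since P maps W-coordinates to C-coordinates.
Expressing b1 in C: b1 = -g1 + g2, so column 1 of P is (-1, 1).
Doing the same for each bj gives P = [[-1, 0], [1, 2]].

[[-1, 0], [1, 2]]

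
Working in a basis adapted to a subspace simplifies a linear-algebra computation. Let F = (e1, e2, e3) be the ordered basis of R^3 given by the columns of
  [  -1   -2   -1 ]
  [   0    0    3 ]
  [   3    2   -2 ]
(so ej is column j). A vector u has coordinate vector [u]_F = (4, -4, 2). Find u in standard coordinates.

u = M [u]_F, where M has columns e1, ..., e3.
Carrying out the matrix-vector product, u = (2, 6, 0).

(2, 6, 0)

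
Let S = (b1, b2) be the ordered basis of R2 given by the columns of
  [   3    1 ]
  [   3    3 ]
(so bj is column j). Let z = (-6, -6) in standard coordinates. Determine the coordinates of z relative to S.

(-2, 0)

We seek scalars with c_1 b1 + c_2 b2 = z; equivalently solve M c = z where the columns of M are b1, b2.
System: 3c_1 + c_2 = -6, 3c_1 + 3c_2 = -6; solving gives c_1 = -2, c_2 = 0.
Check: -2b1 + 0·b2 = (-6, -6).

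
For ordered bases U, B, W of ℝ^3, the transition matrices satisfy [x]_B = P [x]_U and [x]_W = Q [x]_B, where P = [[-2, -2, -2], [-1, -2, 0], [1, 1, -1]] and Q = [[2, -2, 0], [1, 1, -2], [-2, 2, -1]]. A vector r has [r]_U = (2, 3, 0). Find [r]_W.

Composing the changes, [r]_W = Q P [r]_U.
Q P = [[-2, 0, -4], [-5, -6, 0], [1, -1, 5]]; applying this to (2, 3, 0) gives (-4, -28, -1).

(-4, -28, -1)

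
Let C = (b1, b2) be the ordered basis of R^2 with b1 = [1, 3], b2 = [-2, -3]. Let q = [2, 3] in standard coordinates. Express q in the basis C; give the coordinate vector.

We seek scalars with c_1 b1 + c_2 b2 = q; equivalently solve M c = q where the columns of M are b1, b2.
System: c_1 - 2c_2 = 2, 3c_1 - 3c_2 = 3; solving gives c_1 = 0, c_2 = -1.
Check: 0·b1 - b2 = [2, 3].

[0, -1]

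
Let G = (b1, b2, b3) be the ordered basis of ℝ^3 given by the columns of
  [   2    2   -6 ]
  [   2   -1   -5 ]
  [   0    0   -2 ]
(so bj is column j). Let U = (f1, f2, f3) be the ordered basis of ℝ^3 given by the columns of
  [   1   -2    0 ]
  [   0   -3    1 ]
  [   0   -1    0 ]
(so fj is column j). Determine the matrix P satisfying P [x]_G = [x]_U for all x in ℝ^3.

[[2, 2, -2], [0, 0, 2], [2, -1, 1]]

Column j of P is [bj]_U, since P maps G-coordinates to U-coordinates.
Expressing b1 in U: b1 = 2f1 + 0·f2 + 2f3, so column 1 of P is (2, 0, 2).
Doing the same for each bj gives P = [[2, 2, -2], [0, 0, 2], [2, -1, 1]].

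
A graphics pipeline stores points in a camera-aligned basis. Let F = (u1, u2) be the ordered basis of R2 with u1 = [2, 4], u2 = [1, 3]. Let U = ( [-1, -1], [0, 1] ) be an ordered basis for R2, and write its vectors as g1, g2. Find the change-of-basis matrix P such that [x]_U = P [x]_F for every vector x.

[[-2, -1], [2, 2]]

Take x = uj: its F-coordinates are the j-th standard unit vector, so P e_j — column j of P — equals [uj]_U.
u1 = -2g1 + 2g2, giving column 1 = [-2, 2]; repeating for each j gives P = [[-2, -1], [2, 2]].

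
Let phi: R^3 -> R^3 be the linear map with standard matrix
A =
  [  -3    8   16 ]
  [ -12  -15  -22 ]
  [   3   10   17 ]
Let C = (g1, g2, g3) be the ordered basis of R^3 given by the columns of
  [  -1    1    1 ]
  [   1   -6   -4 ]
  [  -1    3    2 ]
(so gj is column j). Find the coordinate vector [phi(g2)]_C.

Compute phi(g2) = A g2 = <-3, 12, -6> in standard coordinates.
Then write this in C-coordinates: solve for y in y_1 g1 + ... + y_3 g3 = <-3, 12, -6>.
This gives y = <0, 0, -3>, which is column 2 of [phi]_C.

<0, 0, -3>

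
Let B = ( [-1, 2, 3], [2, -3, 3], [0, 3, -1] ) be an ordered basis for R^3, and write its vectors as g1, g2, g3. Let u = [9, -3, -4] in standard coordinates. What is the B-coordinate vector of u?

[-3, 3, 4]

Write u = c_1 g1 + ... + c_3 g3 and solve for the c_i.
Gaussian elimination on [M | u] yields c = (-3, 3, 4).
Check: -3g1 + 3g2 + 4g3 = [9, -3, -4].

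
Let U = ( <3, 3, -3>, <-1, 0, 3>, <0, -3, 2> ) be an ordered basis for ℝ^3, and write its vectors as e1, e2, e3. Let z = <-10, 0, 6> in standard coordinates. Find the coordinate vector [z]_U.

We seek scalars with c_1 e1 + ... + c_3 e3 = z; equivalently solve M c = z where the columns of M are e1, ..., e3.
Solving this 3x3 system gives c = (-3, 1, -3).
Check: -3e1 + e2 - 3e3 = <-10, 0, 6>.

<-3, 1, -3>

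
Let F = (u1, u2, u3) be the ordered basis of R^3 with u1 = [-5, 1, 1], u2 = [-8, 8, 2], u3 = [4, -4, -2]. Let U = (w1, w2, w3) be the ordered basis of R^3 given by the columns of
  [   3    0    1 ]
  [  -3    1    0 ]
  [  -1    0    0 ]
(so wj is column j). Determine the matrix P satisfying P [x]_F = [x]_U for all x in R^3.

Let M have columns uj and N have columns wj. Then for every x, N [x]_U = x = M [x]_F, so P = N^(-1) M.
Since det N = 1, N^(-1) has integer entries; multiplying gives P = [[-1, -2, 2], [-2, 2, 2], [-2, -2, -2]].

[[-1, -2, 2], [-2, 2, 2], [-2, -2, -2]]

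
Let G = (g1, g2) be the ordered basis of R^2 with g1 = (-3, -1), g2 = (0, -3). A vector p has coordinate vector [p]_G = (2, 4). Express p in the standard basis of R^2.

(-6, -14)

p = M [p]_G, where M has columns g1, g2.
Carrying out the matrix-vector product, p = (-6, -14).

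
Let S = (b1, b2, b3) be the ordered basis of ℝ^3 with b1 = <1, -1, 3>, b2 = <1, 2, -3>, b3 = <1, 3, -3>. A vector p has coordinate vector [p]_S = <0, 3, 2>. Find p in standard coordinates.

<5, 12, -15>

By definition p = 0·b1 + 3b2 + 2b3.
Summing componentwise gives <5, 12, -15>.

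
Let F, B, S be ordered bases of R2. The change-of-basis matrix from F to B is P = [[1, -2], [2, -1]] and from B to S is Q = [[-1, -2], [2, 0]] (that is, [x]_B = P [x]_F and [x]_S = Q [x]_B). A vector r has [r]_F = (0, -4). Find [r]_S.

Composing the changes, [r]_S = Q P [r]_F.
Q P = [[-5, 4], [2, -4]]; applying this to (0, -4) gives (-16, 16).

(-16, 16)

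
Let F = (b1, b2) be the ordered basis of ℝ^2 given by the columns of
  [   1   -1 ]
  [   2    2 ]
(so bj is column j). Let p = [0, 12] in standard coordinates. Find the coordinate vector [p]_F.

[3, 3]

[p]_F is the unique c with M c = p, where M has columns b1, b2.
System: c_1 - c_2 = 0, 2c_1 + 2c_2 = 12; solving gives c_1 = 3, c_2 = 3.
Check: 3b1 + 3b2 = [0, 12].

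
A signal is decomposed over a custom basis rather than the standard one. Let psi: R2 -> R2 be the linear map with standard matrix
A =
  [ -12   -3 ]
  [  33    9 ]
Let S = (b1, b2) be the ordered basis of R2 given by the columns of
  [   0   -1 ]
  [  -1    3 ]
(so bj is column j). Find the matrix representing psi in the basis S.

[[0, -3], [-3, -3]]

With P the matrix whose columns are b1, b2, [psi]_S = P^(-1) A P.
Column by column: psi(b1) = A b1 = [3, -9]; its S-coordinates [0, -3] give column 1.
Continuing for each basis vector yields [psi]_S = [[0, -3], [-3, -3]].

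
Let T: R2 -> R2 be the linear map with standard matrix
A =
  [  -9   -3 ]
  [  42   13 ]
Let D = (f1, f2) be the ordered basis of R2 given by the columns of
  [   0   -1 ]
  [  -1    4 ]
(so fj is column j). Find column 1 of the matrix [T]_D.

[1, -3]

Compute T(f1) = A f1 = [3, -13] in standard coordinates.
Then write this in D-coordinates: solve for y in y_1 f1 + y_2 f2 = [3, -13].
This gives y = [1, -3], which is column 1 of [T]_D.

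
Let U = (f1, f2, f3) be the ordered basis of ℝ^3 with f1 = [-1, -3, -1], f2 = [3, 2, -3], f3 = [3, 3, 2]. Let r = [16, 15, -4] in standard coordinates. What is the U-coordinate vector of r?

[r]_U is the unique c with M c = r, where M has columns f1, ..., f3.
Gaussian elimination on [M | r] yields c = (-1, 3, 2).
Check: -f1 + 3f2 + 2f3 = [16, 15, -4].

[-1, 3, 2]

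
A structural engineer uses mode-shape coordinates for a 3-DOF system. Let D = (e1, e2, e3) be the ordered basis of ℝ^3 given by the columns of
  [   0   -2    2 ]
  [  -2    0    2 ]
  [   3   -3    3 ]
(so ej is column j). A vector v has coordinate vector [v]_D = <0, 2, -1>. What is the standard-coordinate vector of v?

v = M [v]_D, where M has columns e1, ..., e3.
Carrying out the matrix-vector product, v = <-6, -2, -9>.

<-6, -2, -9>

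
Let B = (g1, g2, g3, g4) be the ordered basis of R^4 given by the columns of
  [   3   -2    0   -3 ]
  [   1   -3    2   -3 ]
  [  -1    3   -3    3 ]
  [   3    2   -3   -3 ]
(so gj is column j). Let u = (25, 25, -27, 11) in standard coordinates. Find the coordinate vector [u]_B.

Write u = c_1 g1 + ... + c_4 g4 and solve for the c_i.
Solving this 4x4 system gives c = (3, -2, 2, -4).
Check: 3g1 - 2g2 + 2g3 - 4g4 = (25, 25, -27, 11).

(3, -2, 2, -4)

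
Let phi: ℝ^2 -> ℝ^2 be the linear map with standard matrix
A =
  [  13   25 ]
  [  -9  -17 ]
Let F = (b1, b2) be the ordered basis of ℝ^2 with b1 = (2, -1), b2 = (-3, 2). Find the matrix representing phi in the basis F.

[[-1, 1], [-1, -3]]

With P the matrix whose columns are b1, b2, [phi]_F = P^(-1) A P.
Column by column: phi(b1) = A b1 = (1, -1); its F-coordinates (-1, -1) give column 1.
Continuing for each basis vector yields [phi]_F = [[-1, 1], [-1, -3]].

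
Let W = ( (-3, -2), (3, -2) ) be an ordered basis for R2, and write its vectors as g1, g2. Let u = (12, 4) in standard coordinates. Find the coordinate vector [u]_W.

We seek scalars with c_1 g1 + c_2 g2 = u; equivalently solve M c = u where the columns of M are g1, g2.
System: -3c_1 + 3c_2 = 12, -2c_1 - 2c_2 = 4; solving gives c_1 = -3, c_2 = 1.
Check: -3g1 + g2 = (12, 4).

(-3, 1)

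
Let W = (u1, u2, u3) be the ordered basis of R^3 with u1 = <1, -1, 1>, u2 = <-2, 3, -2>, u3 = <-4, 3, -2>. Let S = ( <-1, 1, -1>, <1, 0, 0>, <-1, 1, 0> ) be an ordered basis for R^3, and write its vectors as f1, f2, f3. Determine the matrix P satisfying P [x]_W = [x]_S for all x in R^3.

[[-1, 2, 2], [0, 1, -1], [0, 1, 1]]

Take x = uj: its W-coordinates are the j-th standard unit vector, so P e_j — column j of P — equals [uj]_S.
u1 = -f1 + 0·f2 + 0·f3, giving column 1 = <-1, 0, 0>; repeating for each j gives P = [[-1, 2, 2], [0, 1, -1], [0, 1, 1]].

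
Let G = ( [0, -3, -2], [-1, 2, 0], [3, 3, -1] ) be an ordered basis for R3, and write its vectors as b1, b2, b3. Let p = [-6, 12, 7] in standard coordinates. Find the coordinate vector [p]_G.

[p]_G is the unique c with M c = p, where M has columns b1, ..., b3.
Gaussian elimination on [M | p] yields c = (-3, 3, -1).
Check: -3b1 + 3b2 - b3 = [-6, 12, 7].

[-3, 3, -1]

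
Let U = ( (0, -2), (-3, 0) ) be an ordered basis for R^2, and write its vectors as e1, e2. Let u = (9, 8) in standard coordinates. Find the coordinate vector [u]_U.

(-4, -3)

[u]_U is the unique c with M c = u, where M has columns e1, e2.
System: 0c_1 - 3c_2 = 9, -2c_1 + 0c_2 = 8; solving gives c_1 = -4, c_2 = -3.
Check: -4e1 - 3e2 = (9, 8).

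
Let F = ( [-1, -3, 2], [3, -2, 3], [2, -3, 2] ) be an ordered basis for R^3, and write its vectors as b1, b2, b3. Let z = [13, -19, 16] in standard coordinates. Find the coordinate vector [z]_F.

[1, 2, 4]

We seek scalars with c_1 b1 + ... + c_3 b3 = z; equivalently solve M c = z where the columns of M are b1, ..., b3.
Solving this 3x3 system gives c = (1, 2, 4).
Check: b1 + 2b2 + 4b3 = [13, -19, 16].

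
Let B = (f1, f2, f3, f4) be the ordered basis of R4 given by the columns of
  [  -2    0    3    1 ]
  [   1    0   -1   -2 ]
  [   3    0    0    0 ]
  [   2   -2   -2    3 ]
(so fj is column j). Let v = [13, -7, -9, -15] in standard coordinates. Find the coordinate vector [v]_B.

[-3, 4, 2, 1]

We seek scalars with c_1 f1 + ... + c_4 f4 = v; equivalently solve M c = v where the columns of M are f1, ..., f4.
Row-reducing the augmented matrix [M | v] gives c = (-3, 4, 2, 1).
Check: -3f1 + 4f2 + 2f3 + f4 = [13, -7, -9, -15].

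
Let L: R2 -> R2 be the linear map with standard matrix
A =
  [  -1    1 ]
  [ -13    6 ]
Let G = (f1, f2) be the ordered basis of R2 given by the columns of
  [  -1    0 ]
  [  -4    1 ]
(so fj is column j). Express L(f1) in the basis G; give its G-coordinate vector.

[3, 1]

Column 1 of [L]_G is the G-coordinate vector of L(f1).
In standard coordinates L(f1) = A f1 = [-3, -11].
Converting to G: [-3, -11] = 3f1 + f2, so the coordinate vector is [3, 1].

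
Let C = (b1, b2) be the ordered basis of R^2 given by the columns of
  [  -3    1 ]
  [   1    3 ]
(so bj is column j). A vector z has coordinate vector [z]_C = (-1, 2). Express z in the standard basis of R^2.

z = M [z]_C, where M has columns b1, b2.
Carrying out the matrix-vector product, z = (5, 5).

(5, 5)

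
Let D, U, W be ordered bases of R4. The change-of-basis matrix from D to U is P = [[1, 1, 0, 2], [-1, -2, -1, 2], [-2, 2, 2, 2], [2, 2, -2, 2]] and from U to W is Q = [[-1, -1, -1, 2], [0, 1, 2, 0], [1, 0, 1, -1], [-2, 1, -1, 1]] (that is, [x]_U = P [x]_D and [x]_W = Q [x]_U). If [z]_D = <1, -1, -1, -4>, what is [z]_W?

<16, -34, -16, 18>

Apply P to get U-coordinates <-8, -6, -14, -6>, then Q to get W-coordinates.
The result is [z]_W = <16, -34, -16, 18>.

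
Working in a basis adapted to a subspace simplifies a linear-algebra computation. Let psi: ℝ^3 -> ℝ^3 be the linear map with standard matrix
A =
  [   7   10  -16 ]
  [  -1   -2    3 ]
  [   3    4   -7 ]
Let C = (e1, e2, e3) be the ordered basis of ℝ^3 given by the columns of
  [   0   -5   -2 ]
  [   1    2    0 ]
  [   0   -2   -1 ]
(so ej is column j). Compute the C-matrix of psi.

With P the matrix whose columns are e1, ..., e3, [psi]_C = P^(-1) A P.
Column by column: psi(e1) = A e1 = (10, -2, 4); its C-coordinates (2, -2, 0) give column 1.
Continuing for each basis vector yields [psi]_C = [[2, 1, -1], [-2, -3, 0], [0, -1, -1]].

[[2, 1, -1], [-2, -3, 0], [0, -1, -1]]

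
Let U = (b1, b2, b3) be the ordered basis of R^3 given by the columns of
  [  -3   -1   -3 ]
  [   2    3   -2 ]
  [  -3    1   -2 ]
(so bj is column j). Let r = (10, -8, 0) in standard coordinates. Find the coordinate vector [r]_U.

[r]_U is the unique c with M c = r, where M has columns b1, ..., b3.
Row-reducing the augmented matrix [M | r] gives c = (0, -4, -2).
Check: 0·b1 - 4b2 - 2b3 = (10, -8, 0).

(0, -4, -2)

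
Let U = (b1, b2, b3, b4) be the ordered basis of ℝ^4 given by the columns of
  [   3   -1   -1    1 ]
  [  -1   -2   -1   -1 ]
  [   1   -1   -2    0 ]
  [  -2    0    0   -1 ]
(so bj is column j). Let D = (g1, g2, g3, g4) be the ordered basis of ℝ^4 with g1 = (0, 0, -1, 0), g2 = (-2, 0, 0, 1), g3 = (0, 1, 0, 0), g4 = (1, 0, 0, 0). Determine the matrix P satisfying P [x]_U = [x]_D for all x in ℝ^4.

Column j of P is [bj]_D, since P maps U-coordinates to D-coordinates.
Expressing b1 in D: b1 = -g1 - 2g2 - g3 - g4, so column 1 of P is (-1, -2, -1, -1).
Doing the same for each bj gives P = [[-1, 1, 2, 0], [-2, 0, 0, -1], [-1, -2, -1, -1], [-1, -1, -1, -1]].

[[-1, 1, 2, 0], [-2, 0, 0, -1], [-1, -2, -1, -1], [-1, -1, -1, -1]]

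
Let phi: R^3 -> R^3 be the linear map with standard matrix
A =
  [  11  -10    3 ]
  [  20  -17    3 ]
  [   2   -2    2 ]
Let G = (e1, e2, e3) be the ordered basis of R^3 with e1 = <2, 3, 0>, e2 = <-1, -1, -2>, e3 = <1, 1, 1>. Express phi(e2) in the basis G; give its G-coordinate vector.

<-2, 1, -2>

Column 2 of [phi]_G is the G-coordinate vector of phi(e2).
In standard coordinates phi(e2) = A e2 = <-7, -9, -4>.
Converting to G: <-7, -9, -4> = -2e1 + e2 - 2e3, so the coordinate vector is <-2, 1, -2>.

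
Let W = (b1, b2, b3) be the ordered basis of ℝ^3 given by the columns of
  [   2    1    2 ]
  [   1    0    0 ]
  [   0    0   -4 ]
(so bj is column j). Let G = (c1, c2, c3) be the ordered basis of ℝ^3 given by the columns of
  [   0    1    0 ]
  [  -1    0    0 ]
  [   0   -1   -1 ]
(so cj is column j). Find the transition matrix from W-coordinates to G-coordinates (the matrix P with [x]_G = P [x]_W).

[[-1, 0, 0], [2, 1, 2], [-2, -1, 2]]

Column j of P is [bj]_G, since P maps W-coordinates to G-coordinates.
Expressing b1 in G: b1 = -c1 + 2c2 - 2c3, so column 1 of P is <-1, 2, -2>.
Doing the same for each bj gives P = [[-1, 0, 0], [2, 1, 2], [-2, -1, 2]].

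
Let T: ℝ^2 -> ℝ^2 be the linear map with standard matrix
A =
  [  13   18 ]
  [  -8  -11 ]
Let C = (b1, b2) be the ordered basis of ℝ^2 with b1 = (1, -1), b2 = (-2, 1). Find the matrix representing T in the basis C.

[[-1, -2], [2, 3]]

With P the matrix whose columns are b1, b2, [T]_C = P^(-1) A P.
Column by column: T(b1) = A b1 = (-5, 3); its C-coordinates (-1, 2) give column 1.
Continuing for each basis vector yields [T]_C = [[-1, -2], [2, 3]].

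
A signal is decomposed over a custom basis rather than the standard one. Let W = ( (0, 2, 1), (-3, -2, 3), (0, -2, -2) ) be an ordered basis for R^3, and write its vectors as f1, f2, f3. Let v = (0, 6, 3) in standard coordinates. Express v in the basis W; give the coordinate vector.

(3, 0, 0)

[v]_W is the unique c with M c = v, where M has columns f1, ..., f3.
Solving this 3x3 system gives c = (3, 0, 0).
Check: 3f1 + 0·f2 + 0·f3 = (0, 6, 3).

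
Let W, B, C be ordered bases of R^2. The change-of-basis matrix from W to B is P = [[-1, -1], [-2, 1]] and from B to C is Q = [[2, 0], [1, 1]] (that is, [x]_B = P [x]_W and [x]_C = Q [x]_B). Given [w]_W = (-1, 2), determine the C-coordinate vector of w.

First [w]_B = P [w]_W = (-1, 4).
Then [w]_C = Q [w]_B = (-2, 3).

(-2, 3)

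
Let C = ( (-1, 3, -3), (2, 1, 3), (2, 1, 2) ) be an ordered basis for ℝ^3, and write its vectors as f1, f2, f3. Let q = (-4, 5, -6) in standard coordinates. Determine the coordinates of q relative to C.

(2, 2, -3)

We seek scalars with c_1 f1 + ... + c_3 f3 = q; equivalently solve M c = q where the columns of M are f1, ..., f3.
Solving this 3x3 system gives c = (2, 2, -3).
Check: 2f1 + 2f2 - 3f3 = (-4, 5, -6).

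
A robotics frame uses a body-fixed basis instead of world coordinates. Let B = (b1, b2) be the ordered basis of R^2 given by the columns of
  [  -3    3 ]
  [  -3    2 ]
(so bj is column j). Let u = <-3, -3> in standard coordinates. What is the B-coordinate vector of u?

<1, 0>

We seek scalars with c_1 b1 + c_2 b2 = u; equivalently solve M c = u where the columns of M are b1, b2.
System: -3c_1 + 3c_2 = -3, -3c_1 + 2c_2 = -3; solving gives c_1 = 1, c_2 = 0.
Check: b1 + 0·b2 = <-3, -3>.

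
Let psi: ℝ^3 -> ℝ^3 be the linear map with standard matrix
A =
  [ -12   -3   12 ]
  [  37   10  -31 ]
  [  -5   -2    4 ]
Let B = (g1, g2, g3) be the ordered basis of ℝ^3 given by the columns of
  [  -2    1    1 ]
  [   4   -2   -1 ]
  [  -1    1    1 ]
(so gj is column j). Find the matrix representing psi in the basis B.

With P the matrix whose columns are g1, ..., g3, [psi]_B = P^(-1) A P.
Column by column: psi(g1) = A g1 = (0, -3, -2); its B-coordinates (-2, -1, -3) give column 1.
Continuing for each basis vector yields [psi]_B = [[-2, -3, -2], [-1, 2, -3], [-3, -2, 2]].

[[-2, -3, -2], [-1, 2, -3], [-3, -2, 2]]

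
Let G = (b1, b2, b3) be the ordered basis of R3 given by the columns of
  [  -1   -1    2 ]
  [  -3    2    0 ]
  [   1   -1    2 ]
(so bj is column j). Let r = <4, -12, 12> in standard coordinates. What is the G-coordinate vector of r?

<4, 0, 4>

Write r = c_1 b1 + ... + c_3 b3 and solve for the c_i.
Gaussian elimination on [M | r] yields c = (4, 0, 4).
Check: 4b1 + 0·b2 + 4b3 = <4, -12, 12>.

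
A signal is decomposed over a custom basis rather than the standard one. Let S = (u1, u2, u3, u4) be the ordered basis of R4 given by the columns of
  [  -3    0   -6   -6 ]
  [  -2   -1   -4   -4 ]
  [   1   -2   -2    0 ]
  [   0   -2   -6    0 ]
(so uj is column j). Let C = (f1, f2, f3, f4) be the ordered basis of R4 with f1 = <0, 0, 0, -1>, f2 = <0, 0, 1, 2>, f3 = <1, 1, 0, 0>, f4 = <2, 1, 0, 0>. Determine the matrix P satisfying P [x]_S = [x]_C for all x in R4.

[[2, -2, 2, 0], [1, -2, -2, 0], [-1, -2, -2, -2], [-1, 1, -2, -2]]

Column j of P is [uj]_C, since P maps S-coordinates to C-coordinates.
Expressing u1 in C: u1 = 2f1 + f2 - f3 - f4, so column 1 of P is <2, 1, -1, -1>.
Doing the same for each uj gives P = [[2, -2, 2, 0], [1, -2, -2, 0], [-1, -2, -2, -2], [-1, 1, -2, -2]].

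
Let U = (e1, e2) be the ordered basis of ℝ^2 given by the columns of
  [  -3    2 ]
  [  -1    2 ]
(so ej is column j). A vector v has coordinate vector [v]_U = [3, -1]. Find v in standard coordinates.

[-11, -5]

By definition v = 3e1 - e2.
Summing componentwise gives [-11, -5].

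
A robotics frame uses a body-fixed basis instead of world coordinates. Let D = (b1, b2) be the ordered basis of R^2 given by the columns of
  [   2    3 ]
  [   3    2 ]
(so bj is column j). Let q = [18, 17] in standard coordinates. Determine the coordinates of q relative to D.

[3, 4]

We seek scalars with c_1 b1 + c_2 b2 = q; equivalently solve M c = q where the columns of M are b1, b2.
System: 2c_1 + 3c_2 = 18, 3c_1 + 2c_2 = 17; solving gives c_1 = 3, c_2 = 4.
Check: 3b1 + 4b2 = [18, 17].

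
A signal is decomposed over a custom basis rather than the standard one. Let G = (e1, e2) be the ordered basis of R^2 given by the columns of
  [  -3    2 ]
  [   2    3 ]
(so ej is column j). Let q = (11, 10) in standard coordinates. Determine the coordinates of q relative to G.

(-1, 4)

Write q = c_1 e1 + c_2 e2 and solve for the c_i.
System: -3c_1 + 2c_2 = 11, 2c_1 + 3c_2 = 10; solving gives c_1 = -1, c_2 = 4.
Check: -e1 + 4e2 = (11, 10).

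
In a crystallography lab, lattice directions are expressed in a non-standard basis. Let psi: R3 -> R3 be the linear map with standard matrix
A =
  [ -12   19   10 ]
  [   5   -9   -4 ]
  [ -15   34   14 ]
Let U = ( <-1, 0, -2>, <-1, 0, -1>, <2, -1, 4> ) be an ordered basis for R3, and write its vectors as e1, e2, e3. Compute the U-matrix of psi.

With P the matrix whose columns are e1, ..., e3, [psi]_U = P^(-1) A P.
Column by column: psi(e1) = A e1 = <-8, 3, -13>; its U-coordinates <-1, 3, -3> give column 1.
Continuing for each basis vector yields [psi]_U = [[-1, 3, -1], [3, -3, -2], [-3, 1, -3]].

[[-1, 3, -1], [3, -3, -2], [-3, 1, -3]]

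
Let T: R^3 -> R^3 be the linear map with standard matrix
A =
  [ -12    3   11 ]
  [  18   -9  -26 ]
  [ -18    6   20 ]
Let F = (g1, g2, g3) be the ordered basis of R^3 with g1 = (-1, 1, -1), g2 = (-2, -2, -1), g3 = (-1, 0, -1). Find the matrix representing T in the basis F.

[[-1, 2, 2], [0, -3, -3], [-3, -3, 3]]

Let P have columns g1, ..., g3. Then [T]_F = P^(-1) A P.
Here det P = -1, so P^(-1) is integer; computing A P first and then P^(-1)(A P) gives [[-1, 2, 2], [0, -3, -3], [-3, -3, 3]].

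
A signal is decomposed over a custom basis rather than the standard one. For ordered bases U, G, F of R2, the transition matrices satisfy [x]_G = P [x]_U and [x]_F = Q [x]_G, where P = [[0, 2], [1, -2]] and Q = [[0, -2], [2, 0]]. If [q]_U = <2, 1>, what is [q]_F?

Apply P to get G-coordinates <2, 0>, then Q to get F-coordinates.
The result is [q]_F = <0, 4>.

<0, 4>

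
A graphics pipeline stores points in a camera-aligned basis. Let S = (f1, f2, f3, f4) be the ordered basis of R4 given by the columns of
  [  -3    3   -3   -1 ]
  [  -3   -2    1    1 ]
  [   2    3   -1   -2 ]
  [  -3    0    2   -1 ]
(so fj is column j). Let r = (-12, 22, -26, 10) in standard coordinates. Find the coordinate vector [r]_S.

[r]_S is the unique c with M c = r, where M has columns f1, ..., f4.
Gaussian elimination on [M | r] yields c = (-3, -4, 2, 3).
Check: -3f1 - 4f2 + 2f3 + 3f4 = (-12, 22, -26, 10).

(-3, -4, 2, 3)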